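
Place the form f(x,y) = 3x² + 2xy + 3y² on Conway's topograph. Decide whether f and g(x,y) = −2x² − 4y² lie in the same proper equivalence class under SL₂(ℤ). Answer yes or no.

D₁ = -32, D₂ = -32
f: reduced (well bottom): (3,2,3) with a≤c, −a<b≤a
g is negative-definite; reduce −g:
−g: reduced (well bottom): (2,0,4) with a≤c, −a<b≤a
flip sign back: reduced form of g is (-2,0,-4)
reduced forms (3, 2, 3) vs (-2, 0, -4) ⇒ inequivalent

no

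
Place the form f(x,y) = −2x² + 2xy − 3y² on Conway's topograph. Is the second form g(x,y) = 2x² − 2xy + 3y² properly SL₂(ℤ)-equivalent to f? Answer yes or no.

D₁ = -20, D₂ = -20
f is negative-definite; reduce −f:
−f: translate: b→2 (≡-2 mod 4), so (2,-2,3)→(2,2,3)
−f: reduced (well bottom): (2,2,3) with a≤c, −a<b≤a
flip sign back: reduced form of f is (-2,-2,-3)
g: translate: b→2 (≡-2 mod 4), so (2,-2,3)→(2,2,3)
g: reduced (well bottom): (2,2,3) with a≤c, −a<b≤a
reduced forms (-2, -2, -3) vs (2, 2, 3) ⇒ inequivalent

no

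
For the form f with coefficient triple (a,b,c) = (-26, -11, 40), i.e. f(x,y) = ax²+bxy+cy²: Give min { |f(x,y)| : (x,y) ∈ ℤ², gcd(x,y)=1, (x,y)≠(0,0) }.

descent: ρ → (40,11,-26)
descent: ρ → (-26,41,25)  [lands on river]
river: ρ → (25,59,-8)
river: ρ → (-8,53,46)
river: ρ → (46,39,-15)
river: ρ → (-15,51,28)
river: ρ → (28,61,-5)
river: ρ → (-5,59,40)
river: ρ → (40,21,-24)
river: ρ → (-24,27,37)
river: ρ → (37,47,-14)
river: ρ → (-14,65,1)
river: ρ → (1,65,-14)
river: ρ → (-14,47,37)
river: ρ → (37,27,-24)
river: ρ → (-24,21,40)
river: ρ → (40,59,-5)
river: ρ → (-5,61,28)
river: ρ → (28,51,-15)
river: ρ → (-15,39,46)
river: ρ → (46,53,-8)
river: ρ → (-8,59,25)
river: ρ → (25,41,-26)
river: ρ → (-26,63,3)
river: ρ → (3,63,-26)
closes: descent 2, river 24
min |a| on river = 1

1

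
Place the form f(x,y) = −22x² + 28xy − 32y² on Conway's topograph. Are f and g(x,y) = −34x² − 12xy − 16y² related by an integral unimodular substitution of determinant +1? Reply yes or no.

D₁ = -2032, D₂ = -2032
f is negative-definite; reduce −f:
−f: translate: b→16 (≡-28 mod 44), so (22,-28,32)→(22,16,26)
−f: reduced (well bottom): (22,16,26) with a≤c, −a<b≤a
flip sign back: reduced form of f is (-22,-16,-26)
g is negative-definite; reduce −g:
−g: flip: (34,12,16)→(16,-12,34)
−g: reduced (well bottom): (16,-12,34) with a≤c, −a<b≤a
flip sign back: reduced form of g is (-16,12,-34)
reduced forms (-22, -16, -26) vs (-16, 12, -34) ⇒ inequivalent

no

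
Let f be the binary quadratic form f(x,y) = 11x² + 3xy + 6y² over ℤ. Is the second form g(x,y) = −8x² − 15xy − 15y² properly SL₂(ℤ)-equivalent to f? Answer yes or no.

D₁ = -255, D₂ = -255
f: flip: (11,3,6)→(6,-3,11)
f: reduced (well bottom): (6,-3,11) with a≤c, −a<b≤a
g is negative-definite; reduce −g:
−g: translate: b→-1 (≡15 mod 16), so (8,15,15)→(8,-1,8)
−g: flip: (8,-1,8)→(8,1,8)
−g: reduced (well bottom): (8,1,8) with a≤c, −a<b≤a
flip sign back: reduced form of g is (-8,-1,-8)
reduced forms (6, -3, 11) vs (-8, -1, -8) ⇒ inequivalent

no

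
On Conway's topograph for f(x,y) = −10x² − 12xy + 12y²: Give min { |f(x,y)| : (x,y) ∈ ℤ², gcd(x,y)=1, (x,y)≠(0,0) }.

descent: ρ → (12,12,-10)  [lands on river]
river: ρ → (-10,8,14)
river: ρ → (14,20,-4)
river: ρ → (-4,20,14)
river: ρ → (14,8,-10)
river: ρ → (-10,12,12)
closes: descent 1, river 6
min |a| on river = 4

4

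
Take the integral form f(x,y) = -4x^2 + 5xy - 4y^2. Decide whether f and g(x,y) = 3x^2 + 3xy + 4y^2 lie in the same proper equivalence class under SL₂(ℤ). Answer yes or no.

D₁ = -39, D₂ = -39
f is negative-definite; reduce −f:
−f: translate: b→3 (≡-5 mod 8), so (4,-5,4)→(4,3,3)
−f: flip: (4,3,3)→(3,-3,4)
−f: translate: b→3 (≡-3 mod 6), so (3,-3,4)→(3,3,4)
−f: reduced (well bottom): (3,3,4) with a≤c, −a<b≤a
flip sign back: reduced form of f is (-3,-3,-4)
g: reduced (well bottom): (3,3,4) with a≤c, −a<b≤a
reduced forms (-3, -3, -4) vs (3, 3, 4) ⇒ inequivalent

no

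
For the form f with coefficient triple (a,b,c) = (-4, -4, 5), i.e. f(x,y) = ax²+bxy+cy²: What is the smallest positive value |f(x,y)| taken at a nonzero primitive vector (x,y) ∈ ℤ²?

descent: ρ → (5,4,-4)  [lands on river]
river: ρ → (-4,4,5)
river: ρ → (5,6,-3)
river: ρ → (-3,6,5)
closes: descent 1, river 4
min |a| on river = 3

3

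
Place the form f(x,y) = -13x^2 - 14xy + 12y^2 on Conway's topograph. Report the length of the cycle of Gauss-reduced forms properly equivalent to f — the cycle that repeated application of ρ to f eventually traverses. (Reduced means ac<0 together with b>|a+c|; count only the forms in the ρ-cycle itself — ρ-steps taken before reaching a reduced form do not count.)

D = 820, ⌊√D⌋ = 28
descent: ρ → (12,14,-13)  [lands on river]
river: ρ → (-13,12,13)
river: ρ → (13,14,-12)
river: ρ → (-12,10,15)
river: ρ → (15,20,-7)
river: ρ → (-7,22,12)
river: ρ → (12,26,-3)
river: ρ → (-3,28,3)
river: ρ → (3,26,-12)
river: ρ → (-12,22,7)
river: ρ → (7,20,-15)
river: ρ → (-15,10,12)
ρ-cycle length = 12 (tail of 1 descent step not counted)

12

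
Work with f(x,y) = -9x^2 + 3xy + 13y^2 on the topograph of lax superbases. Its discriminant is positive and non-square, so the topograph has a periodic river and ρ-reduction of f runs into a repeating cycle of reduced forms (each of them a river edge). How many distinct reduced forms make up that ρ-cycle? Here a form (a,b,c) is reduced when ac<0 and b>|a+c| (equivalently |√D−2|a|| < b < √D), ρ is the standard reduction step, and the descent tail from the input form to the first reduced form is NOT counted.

D = 477, ⌊√D⌋ = 21
descent: ρ → (13,-3,-9)
descent: ρ → (-9,21,1)  [lands on river]
river: ρ → (1,21,-9)
river: ρ → (-9,15,7)
river: ρ → (7,13,-11)
river: ρ → (-11,9,9)
river: ρ → (9,9,-11)
river: ρ → (-11,13,7)
river: ρ → (7,15,-9)
ρ-cycle length = 8 (tail of 2 descent steps not counted)

8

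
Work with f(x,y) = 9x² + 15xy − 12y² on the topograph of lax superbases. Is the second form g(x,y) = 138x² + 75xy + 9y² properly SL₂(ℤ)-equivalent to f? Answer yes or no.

D₁ = 657, D₂ = 657
river cycle of f (length 18): (-12, 9, 12), (12, 15, -9), (-9, 21, 6), (6, 15, -18), (-18, 21, 3), (3, 21, -18), (-18, 15, 6), (6, 21, -9), (-9, 15, 12), (12, 9, -12), … (8 more)
river cycle of g (length 18): (9, 15, -12), (-12, 9, 12), (12, 15, -9), (-9, 21, 6), (6, 15, -18), (-18, 21, 3), (3, 21, -18), (-18, 15, 6), (6, 21, -9), (-9, 15, 12), … (8 more)
cycles coincide ⇒ equivalent

yes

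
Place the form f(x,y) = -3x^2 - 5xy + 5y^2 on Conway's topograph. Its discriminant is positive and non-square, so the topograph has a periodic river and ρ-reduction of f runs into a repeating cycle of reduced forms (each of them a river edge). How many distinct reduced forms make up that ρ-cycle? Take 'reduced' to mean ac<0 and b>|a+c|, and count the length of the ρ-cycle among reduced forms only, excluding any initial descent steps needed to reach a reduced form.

D = 85, ⌊√D⌋ = 9
descent: ρ → (5,5,-3)  [lands on river]
river: ρ → (-3,7,3)
river: ρ → (3,5,-5)
river: ρ → (-5,5,3)
river: ρ → (3,7,-3)
river: ρ → (-3,5,5)
ρ-cycle length = 6 (tail of 1 descent step not counted)

6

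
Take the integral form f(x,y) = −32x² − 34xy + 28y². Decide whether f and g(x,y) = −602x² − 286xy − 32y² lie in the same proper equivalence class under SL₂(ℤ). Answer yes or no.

D₁ = 4740, D₂ = 4740
river cycle of f (length 18): (28, 34, -32), (-32, 30, 30), (30, 30, -32), (-32, 34, 28), (28, 22, -38), (-38, 54, 12), (12, 66, -8), (-8, 62, 28), (28, 50, -20), (-20, 30, 48), … (8 more)
river cycle of g (length 18): (-32, 30, 30), (30, 30, -32), (-32, 34, 28), (28, 22, -38), (-38, 54, 12), (12, 66, -8), (-8, 62, 28), (28, 50, -20), (-20, 30, 48), (48, 66, -2), … (8 more)
cycles coincide ⇒ equivalent

yes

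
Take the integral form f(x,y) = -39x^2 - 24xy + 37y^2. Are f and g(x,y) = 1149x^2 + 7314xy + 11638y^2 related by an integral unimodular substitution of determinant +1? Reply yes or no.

D₁ = 6348, D₂ = 6348
river cycle of f (length 12): (37, 24, -39), (-39, 54, 22), (22, 78, -3), (-3, 78, 22), (22, 54, -39), (-39, 24, 37), (37, 50, -26), (-26, 54, 33), (33, 78, -2), (-2, 78, 33), … (2 more)
river cycle of g (length 12): (37, 24, -39), (-39, 54, 22), (22, 78, -3), (-3, 78, 22), (22, 54, -39), (-39, 24, 37), (37, 50, -26), (-26, 54, 33), (33, 78, -2), (-2, 78, 33), … (2 more)
cycles coincide ⇒ equivalent

yes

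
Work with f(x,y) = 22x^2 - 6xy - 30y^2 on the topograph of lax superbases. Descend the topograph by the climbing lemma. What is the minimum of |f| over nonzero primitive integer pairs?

descent: ρ → (-30,6,22)
descent: ρ → (22,38,-14)  [lands on river]
river: ρ → (-14,46,10)
river: ρ → (10,34,-38)
river: ρ → (-38,42,6)
river: ρ → (6,42,-38)
river: ρ → (-38,34,10)
river: ρ → (10,46,-14)
river: ρ → (-14,38,22)
river: ρ → (22,50,-2)
river: ρ → (-2,50,22)
closes: descent 2, river 10
min |a| on river = 2

2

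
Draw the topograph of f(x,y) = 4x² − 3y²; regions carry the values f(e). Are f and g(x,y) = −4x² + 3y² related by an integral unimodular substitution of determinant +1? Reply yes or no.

D₁ = 48, D₂ = 48
river cycle of f (length 2): (-3, 6, 1), (1, 6, -3)
river cycle of g (length 2): (3, 6, -1), (-1, 6, 3)
cycles differ ⇒ inequivalent

no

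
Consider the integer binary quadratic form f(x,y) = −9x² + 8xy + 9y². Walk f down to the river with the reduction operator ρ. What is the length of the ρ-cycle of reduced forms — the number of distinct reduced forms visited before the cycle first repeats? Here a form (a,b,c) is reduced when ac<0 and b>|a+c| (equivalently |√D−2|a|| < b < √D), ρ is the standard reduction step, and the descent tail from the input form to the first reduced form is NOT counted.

D = 388, ⌊√D⌋ = 19
river: ρ → (9,10,-8)
river: ρ → (-8,6,11)
river: ρ → (11,16,-3)
river: ρ → (-3,14,16)
river: ρ → (16,18,-1)
river: ρ → (-1,18,16)
river: ρ → (16,14,-3)
river: ρ → (-3,16,11)
river: ρ → (11,6,-8)
river: ρ → (-8,10,9)
river: ρ → (9,8,-9)
river: ρ → (-9,10,8)
river: ρ → (8,6,-11)
river: ρ → (-11,16,3)
river: ρ → (3,14,-16)
river: ρ → (-16,18,1)
river: ρ → (1,18,-16)
river: ρ → (-16,14,3)
river: ρ → (3,16,-11)
river: ρ → (-11,6,8)
river: ρ → (8,10,-9)
river: ρ → (-9,8,9)
ρ-cycle length = 22 (tail of 0 descent steps not counted)

22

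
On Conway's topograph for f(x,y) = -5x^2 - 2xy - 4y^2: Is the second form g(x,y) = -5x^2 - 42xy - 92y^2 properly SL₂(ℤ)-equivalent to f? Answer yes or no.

D₁ = -76, D₂ = -76
f is negative-definite; reduce −f:
−f: flip: (5,2,4)→(4,-2,5)
−f: reduced (well bottom): (4,-2,5) with a≤c, −a<b≤a
flip sign back: reduced form of f is (-4,2,-5)
g is negative-definite; reduce −g:
−g: translate: b→2 (≡42 mod 10), so (5,42,92)→(5,2,4)
−g: flip: (5,2,4)→(4,-2,5)
−g: reduced (well bottom): (4,-2,5) with a≤c, −a<b≤a
flip sign back: reduced form of g is (-4,2,-5)
reduced forms (-4, 2, -5) vs (-4, 2, -5) ⇒ equivalent

yes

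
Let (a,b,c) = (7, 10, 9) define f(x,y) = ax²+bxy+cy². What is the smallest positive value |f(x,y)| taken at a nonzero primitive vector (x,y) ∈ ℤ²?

translate: b→-4 (≡10 mod 14), so (7,10,9)→(7,-4,6)
flip: (7,-4,6)→(6,4,7)
reduced (well bottom): (6,4,7) with a≤c, −a<b≤a
well minimum = a = 6

6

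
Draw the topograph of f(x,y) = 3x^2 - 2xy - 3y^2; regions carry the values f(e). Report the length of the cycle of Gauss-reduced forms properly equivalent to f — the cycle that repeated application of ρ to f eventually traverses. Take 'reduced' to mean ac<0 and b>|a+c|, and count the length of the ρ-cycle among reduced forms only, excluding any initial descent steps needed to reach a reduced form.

D = 40, ⌊√D⌋ = 6
descent: ρ → (-3,2,3)  [lands on river]
river: ρ → (3,4,-2)
river: ρ → (-2,4,3)
river: ρ → (3,2,-3)
river: ρ → (-3,4,2)
river: ρ → (2,4,-3)
ρ-cycle length = 6 (tail of 1 descent step not counted)

6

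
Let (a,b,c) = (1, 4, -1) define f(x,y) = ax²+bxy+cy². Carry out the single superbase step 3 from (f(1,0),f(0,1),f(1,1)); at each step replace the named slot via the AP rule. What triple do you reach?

start (1,-1,4) = (f(1,0),f(0,1),f(1,1))
replace slot 3: 2·(1+(-1)) − 4 = -4 → (1,-1,-4)

1,-1,-4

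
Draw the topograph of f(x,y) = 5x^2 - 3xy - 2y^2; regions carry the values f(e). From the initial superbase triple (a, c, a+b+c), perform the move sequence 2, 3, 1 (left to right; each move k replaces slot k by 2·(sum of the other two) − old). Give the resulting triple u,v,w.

start (5,-2,0) = (f(1,0),f(0,1),f(1,1))
replace slot 2: 2·(5+0) − (-2) = 12 → (5,12,0)
replace slot 3: 2·(5+12) − 0 = 34 → (5,12,34)
replace slot 1: 2·(12+34) − 5 = 87 → (87,12,34)

87,12,34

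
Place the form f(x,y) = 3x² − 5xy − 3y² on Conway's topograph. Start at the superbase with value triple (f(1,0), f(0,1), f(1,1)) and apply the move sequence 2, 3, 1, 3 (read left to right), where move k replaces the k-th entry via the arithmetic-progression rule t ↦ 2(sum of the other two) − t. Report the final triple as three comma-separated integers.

start (3,-3,-5) = (f(1,0),f(0,1),f(1,1))
replace slot 2: 2·(3+(-5)) − (-3) = -1 → (3,-1,-5)
replace slot 3: 2·(3+(-1)) − (-5) = 9 → (3,-1,9)
replace slot 1: 2·((-1)+9) − 3 = 13 → (13,-1,9)
replace slot 3: 2·(13+(-1)) − 9 = 15 → (13,-1,15)

13,-1,15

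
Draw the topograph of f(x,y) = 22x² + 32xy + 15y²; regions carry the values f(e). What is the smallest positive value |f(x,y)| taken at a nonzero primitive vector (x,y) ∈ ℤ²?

translate: b→-12 (≡32 mod 44), so (22,32,15)→(22,-12,5)
flip: (22,-12,5)→(5,12,22)
translate: b→2 (≡12 mod 10), so (5,12,22)→(5,2,15)
reduced (well bottom): (5,2,15) with a≤c, −a<b≤a
well minimum = a = 5

5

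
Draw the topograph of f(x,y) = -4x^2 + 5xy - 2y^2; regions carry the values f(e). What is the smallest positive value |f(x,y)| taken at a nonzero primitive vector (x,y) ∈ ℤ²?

translate: b→3 (≡-5 mod 8), so (4,-5,2)→(4,3,1)
flip: (4,3,1)→(1,-3,4)
translate: b→1 (≡-3 mod 2), so (1,-3,4)→(1,1,2)
reduced (well bottom): (1,1,2) with a≤c, −a<b≤a
well minimum |f| = |-1| = 1 (negative-definite)

1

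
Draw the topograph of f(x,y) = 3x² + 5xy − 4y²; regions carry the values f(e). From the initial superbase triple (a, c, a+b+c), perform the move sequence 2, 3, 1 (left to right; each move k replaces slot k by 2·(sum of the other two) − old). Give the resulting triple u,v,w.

start (3,-4,4) = (f(1,0),f(0,1),f(1,1))
replace slot 2: 2·(3+4) − (-4) = 18 → (3,18,4)
replace slot 3: 2·(3+18) − 4 = 38 → (3,18,38)
replace slot 1: 2·(18+38) − 3 = 109 → (109,18,38)

109,18,38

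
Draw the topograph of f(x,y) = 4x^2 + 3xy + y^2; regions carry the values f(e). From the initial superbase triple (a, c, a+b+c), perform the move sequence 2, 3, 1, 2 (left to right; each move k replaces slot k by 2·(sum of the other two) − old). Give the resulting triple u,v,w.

start (4,1,8) = (f(1,0),f(0,1),f(1,1))
replace slot 2: 2·(4+8) − 1 = 23 → (4,23,8)
replace slot 3: 2·(4+23) − 8 = 46 → (4,23,46)
replace slot 1: 2·(23+46) − 4 = 134 → (134,23,46)
replace slot 2: 2·(134+46) − 23 = 337 → (134,337,46)

134,337,46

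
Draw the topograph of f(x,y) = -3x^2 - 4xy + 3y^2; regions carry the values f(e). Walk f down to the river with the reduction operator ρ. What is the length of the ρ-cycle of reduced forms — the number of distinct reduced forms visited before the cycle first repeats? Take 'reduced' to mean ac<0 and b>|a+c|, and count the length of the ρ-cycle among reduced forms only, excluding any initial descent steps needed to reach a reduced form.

D = 52, ⌊√D⌋ = 7
descent: ρ → (3,4,-3)  [lands on river]
river: ρ → (-3,2,4)
river: ρ → (4,6,-1)
river: ρ → (-1,6,4)
river: ρ → (4,2,-3)
river: ρ → (-3,4,3)
river: ρ → (3,2,-4)
river: ρ → (-4,6,1)
river: ρ → (1,6,-4)
river: ρ → (-4,2,3)
ρ-cycle length = 10 (tail of 1 descent step not counted)

10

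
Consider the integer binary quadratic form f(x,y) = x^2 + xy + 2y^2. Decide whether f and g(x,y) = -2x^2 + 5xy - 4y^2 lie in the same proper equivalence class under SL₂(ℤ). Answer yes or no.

D₁ = -7, D₂ = -7
f: reduced (well bottom): (1,1,2) with a≤c, −a<b≤a
g is negative-definite; reduce −g:
−g: translate: b→-1 (≡-5 mod 4), so (2,-5,4)→(2,-1,1)
−g: flip: (2,-1,1)→(1,1,2)
−g: reduced (well bottom): (1,1,2) with a≤c, −a<b≤a
flip sign back: reduced form of g is (-1,-1,-2)
reduced forms (1, 1, 2) vs (-1, -1, -2) ⇒ inequivalent

no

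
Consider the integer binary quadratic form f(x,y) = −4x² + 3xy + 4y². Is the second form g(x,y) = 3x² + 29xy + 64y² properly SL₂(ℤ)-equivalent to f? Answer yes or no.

D₁ = 73, D₂ = 73
river cycle of f (length 18): (4, 5, -3), (-3, 7, 2), (2, 5, -6), (-6, 7, 1), (1, 7, -6), (-6, 5, 2), (2, 7, -3), (-3, 5, 4), (4, 3, -4), (-4, 5, 3), … (8 more)
river cycle of g (length 18): (3, 5, -4), (-4, 3, 4), (4, 5, -3), (-3, 7, 2), (2, 5, -6), (-6, 7, 1), (1, 7, -6), (-6, 5, 2), (2, 7, -3), (-3, 5, 4), … (8 more)
cycles coincide ⇒ equivalent

yes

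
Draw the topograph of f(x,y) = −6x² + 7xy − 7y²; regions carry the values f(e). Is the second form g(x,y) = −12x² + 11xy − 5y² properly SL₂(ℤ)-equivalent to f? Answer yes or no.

D₁ = -119, D₂ = -119
f is negative-definite; reduce −f:
−f: translate: b→5 (≡-7 mod 12), so (6,-7,7)→(6,5,6)
−f: reduced (well bottom): (6,5,6) with a≤c, −a<b≤a
flip sign back: reduced form of f is (-6,-5,-6)
g is negative-definite; reduce −g:
−g: flip: (12,-11,5)→(5,11,12)
−g: translate: b→1 (≡11 mod 10), so (5,11,12)→(5,1,6)
−g: reduced (well bottom): (5,1,6) with a≤c, −a<b≤a
flip sign back: reduced form of g is (-5,-1,-6)
reduced forms (-6, -5, -6) vs (-5, -1, -6) ⇒ inequivalent

no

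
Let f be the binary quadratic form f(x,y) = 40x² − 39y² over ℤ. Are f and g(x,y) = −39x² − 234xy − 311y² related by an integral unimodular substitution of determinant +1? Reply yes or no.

D₁ = 6240, D₂ = 6240
river cycle of f (length 2): (-39, 78, 1), (1, 78, -39)
river cycle of g (length 2): (-39, 78, 1), (1, 78, -39)
cycles coincide ⇒ equivalent

yes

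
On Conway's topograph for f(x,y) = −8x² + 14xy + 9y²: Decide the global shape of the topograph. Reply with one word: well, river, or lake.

D = b²−4ac = 14² − 4·(-8)·9 = 484
D = 22² is a perfect square ⇒ form factors over ℤ ⇒ lakes

lake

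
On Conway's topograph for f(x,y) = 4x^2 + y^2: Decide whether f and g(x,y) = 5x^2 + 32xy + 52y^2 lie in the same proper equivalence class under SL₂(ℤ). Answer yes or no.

D₁ = -16, D₂ = -16
f: flip: (4,0,1)→(1,0,4)
f: reduced (well bottom): (1,0,4) with a≤c, −a<b≤a
g: translate: b→2 (≡32 mod 10), so (5,32,52)→(5,2,1)
g: flip: (5,2,1)→(1,-2,5)
g: translate: b→0 (≡-2 mod 2), so (1,-2,5)→(1,0,4)
g: reduced (well bottom): (1,0,4) with a≤c, −a<b≤a
reduced forms (1, 0, 4) vs (1, 0, 4) ⇒ equivalent

yes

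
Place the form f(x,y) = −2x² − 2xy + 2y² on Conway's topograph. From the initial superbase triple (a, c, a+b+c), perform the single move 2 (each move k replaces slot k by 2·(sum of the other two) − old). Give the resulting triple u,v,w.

start (-2,2,-2) = (f(1,0),f(0,1),f(1,1))
replace slot 2: 2·((-2)+(-2)) − 2 = -10 → (-2,-10,-2)

-2,-10,-2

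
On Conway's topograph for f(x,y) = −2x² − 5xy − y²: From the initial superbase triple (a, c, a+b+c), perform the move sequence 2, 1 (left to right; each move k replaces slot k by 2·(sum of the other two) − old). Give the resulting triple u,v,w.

start (-2,-1,-8) = (f(1,0),f(0,1),f(1,1))
replace slot 2: 2·((-2)+(-8)) − (-1) = -19 → (-2,-19,-8)
replace slot 1: 2·((-19)+(-8)) − (-2) = -52 → (-52,-19,-8)

-52,-19,-8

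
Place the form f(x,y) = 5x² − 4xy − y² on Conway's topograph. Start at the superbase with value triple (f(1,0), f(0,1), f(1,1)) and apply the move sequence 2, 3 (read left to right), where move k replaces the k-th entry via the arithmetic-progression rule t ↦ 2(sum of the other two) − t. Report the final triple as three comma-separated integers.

start (5,-1,0) = (f(1,0),f(0,1),f(1,1))
replace slot 2: 2·(5+0) − (-1) = 11 → (5,11,0)
replace slot 3: 2·(5+11) − 0 = 32 → (5,11,32)

5,11,32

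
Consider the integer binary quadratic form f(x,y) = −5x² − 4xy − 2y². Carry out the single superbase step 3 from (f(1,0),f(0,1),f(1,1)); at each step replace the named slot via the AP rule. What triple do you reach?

start (-5,-2,-11) = (f(1,0),f(0,1),f(1,1))
replace slot 3: 2·((-5)+(-2)) − (-11) = -3 → (-5,-2,-3)

-5,-2,-3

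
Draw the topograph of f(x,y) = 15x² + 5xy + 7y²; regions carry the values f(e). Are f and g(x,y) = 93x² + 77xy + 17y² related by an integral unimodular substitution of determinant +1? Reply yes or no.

D₁ = -395, D₂ = -395
f: flip: (15,5,7)→(7,-5,15)
f: reduced (well bottom): (7,-5,15) with a≤c, −a<b≤a
g: flip: (93,77,17)→(17,-77,93)
g: translate: b→-9 (≡-77 mod 34), so (17,-77,93)→(17,-9,7)
g: flip: (17,-9,7)→(7,9,17)
g: translate: b→-5 (≡9 mod 14), so (7,9,17)→(7,-5,15)
g: reduced (well bottom): (7,-5,15) with a≤c, −a<b≤a
reduced forms (7, -5, 15) vs (7, -5, 15) ⇒ equivalent

yes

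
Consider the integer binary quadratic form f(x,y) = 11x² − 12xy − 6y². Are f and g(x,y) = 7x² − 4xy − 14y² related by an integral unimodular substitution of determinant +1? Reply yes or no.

D₁ = 408, D₂ = 408
river cycle of f (length 6): (-6, 12, 11), (11, 10, -7), (-7, 18, 3), (3, 18, -7), (-7, 10, 11), (11, 12, -6)
river cycle of g (length 6): (7, 10, -11), (-11, 12, 6), (6, 12, -11), (-11, 10, 7), (7, 18, -3), (-3, 18, 7)
cycles differ ⇒ inequivalent

no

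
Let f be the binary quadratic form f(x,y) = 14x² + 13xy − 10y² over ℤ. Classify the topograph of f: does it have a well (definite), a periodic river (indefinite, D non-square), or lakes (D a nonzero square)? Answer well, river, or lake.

D = b²−4ac = 13² − 4·14·(-10) = 729
D = 27² is a perfect square ⇒ form factors over ℤ ⇒ lakes

lake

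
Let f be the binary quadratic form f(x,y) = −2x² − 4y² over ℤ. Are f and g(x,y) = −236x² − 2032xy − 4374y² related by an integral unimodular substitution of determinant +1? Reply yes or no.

D₁ = -32, D₂ = -32
f is negative-definite; reduce −f:
−f: reduced (well bottom): (2,0,4) with a≤c, −a<b≤a
flip sign back: reduced form of f is (-2,0,-4)
g is negative-definite; reduce −g:
−g: translate: b→144 (≡2032 mod 472), so (236,2032,4374)→(236,144,22)
−g: flip: (236,144,22)→(22,-144,236)
−g: translate: b→-12 (≡-144 mod 44), so (22,-144,236)→(22,-12,2)
−g: flip: (22,-12,2)→(2,12,22)
−g: translate: b→0 (≡12 mod 4), so (2,12,22)→(2,0,4)
−g: reduced (well bottom): (2,0,4) with a≤c, −a<b≤a
flip sign back: reduced form of g is (-2,0,-4)
reduced forms (-2, 0, -4) vs (-2, 0, -4) ⇒ equivalent

yes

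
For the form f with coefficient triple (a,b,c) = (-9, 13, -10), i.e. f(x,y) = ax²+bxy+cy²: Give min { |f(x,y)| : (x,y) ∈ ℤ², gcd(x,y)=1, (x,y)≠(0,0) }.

translate: b→5 (≡-13 mod 18), so (9,-13,10)→(9,5,6)
flip: (9,5,6)→(6,-5,9)
reduced (well bottom): (6,-5,9) with a≤c, −a<b≤a
well minimum |f| = |-6| = 6 (negative-definite)

6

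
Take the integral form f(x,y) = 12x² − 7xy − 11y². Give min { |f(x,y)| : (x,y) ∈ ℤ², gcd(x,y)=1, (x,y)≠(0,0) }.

descent: ρ → (-11,7,12)  [lands on river]
river: ρ → (12,17,-6)
river: ρ → (-6,19,9)
river: ρ → (9,17,-8)
river: ρ → (-8,15,11)
river: ρ → (11,7,-12)
river: ρ → (-12,17,6)
river: ρ → (6,19,-9)
river: ρ → (-9,17,8)
river: ρ → (8,15,-11)
closes: descent 1, river 10
min |a| on river = 6

6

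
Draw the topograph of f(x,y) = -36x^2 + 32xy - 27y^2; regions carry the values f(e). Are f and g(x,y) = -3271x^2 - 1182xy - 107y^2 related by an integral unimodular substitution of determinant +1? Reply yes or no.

D₁ = -2864, D₂ = -2864
f is negative-definite; reduce −f:
−f: flip: (36,-32,27)→(27,32,36)
−f: translate: b→-22 (≡32 mod 54), so (27,32,36)→(27,-22,31)
−f: reduced (well bottom): (27,-22,31) with a≤c, −a<b≤a
flip sign back: reduced form of f is (-27,22,-31)
g is negative-definite; reduce −g:
−g: flip: (3271,1182,107)→(107,-1182,3271)
−g: translate: b→102 (≡-1182 mod 214), so (107,-1182,3271)→(107,102,31)
−g: flip: (107,102,31)→(31,-102,107)
−g: translate: b→22 (≡-102 mod 62), so (31,-102,107)→(31,22,27)
−g: flip: (31,22,27)→(27,-22,31)
−g: reduced (well bottom): (27,-22,31) with a≤c, −a<b≤a
flip sign back: reduced form of g is (-27,22,-31)
reduced forms (-27, 22, -31) vs (-27, 22, -31) ⇒ equivalent

yes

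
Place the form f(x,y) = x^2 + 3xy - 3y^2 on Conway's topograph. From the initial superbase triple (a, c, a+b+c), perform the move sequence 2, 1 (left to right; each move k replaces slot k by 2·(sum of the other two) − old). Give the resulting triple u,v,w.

start (1,-3,1) = (f(1,0),f(0,1),f(1,1))
replace slot 2: 2·(1+1) − (-3) = 7 → (1,7,1)
replace slot 1: 2·(7+1) − 1 = 15 → (15,7,1)

15,7,1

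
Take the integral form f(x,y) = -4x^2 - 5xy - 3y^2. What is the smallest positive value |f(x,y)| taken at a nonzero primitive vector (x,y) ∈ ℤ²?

translate: b→-3 (≡5 mod 8), so (4,5,3)→(4,-3,2)
flip: (4,-3,2)→(2,3,4)
translate: b→-1 (≡3 mod 4), so (2,3,4)→(2,-1,3)
reduced (well bottom): (2,-1,3) with a≤c, −a<b≤a
well minimum |f| = |-2| = 2 (negative-definite)

2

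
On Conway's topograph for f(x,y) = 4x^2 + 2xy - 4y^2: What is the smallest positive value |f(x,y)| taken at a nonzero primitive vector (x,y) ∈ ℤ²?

river: ρ → (-4,6,2)
river: ρ → (2,6,-4)
river: ρ → (-4,2,4)
river: ρ → (4,6,-2)
river: ρ → (-2,6,4)
river: ρ → (4,2,-4)
closes: descent 0, river 6
min |a| on river = 2

2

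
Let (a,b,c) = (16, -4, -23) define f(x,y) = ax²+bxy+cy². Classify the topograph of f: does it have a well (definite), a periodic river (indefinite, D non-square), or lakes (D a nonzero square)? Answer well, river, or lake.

D = b²−4ac = (-4)² − 4·16·(-23) = 1488
D > 0 non-square ⇒ indefinite ⇒ periodic river

river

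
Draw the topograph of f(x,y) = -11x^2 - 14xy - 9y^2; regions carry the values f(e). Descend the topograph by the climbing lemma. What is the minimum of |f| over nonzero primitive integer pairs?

translate: b→-8 (≡14 mod 22), so (11,14,9)→(11,-8,6)
flip: (11,-8,6)→(6,8,11)
translate: b→-4 (≡8 mod 12), so (6,8,11)→(6,-4,9)
reduced (well bottom): (6,-4,9) with a≤c, −a<b≤a
well minimum |f| = |-6| = 6 (negative-definite)

6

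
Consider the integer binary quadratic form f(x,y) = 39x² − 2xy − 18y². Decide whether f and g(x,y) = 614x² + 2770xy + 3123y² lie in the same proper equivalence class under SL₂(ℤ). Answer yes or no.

D₁ = 2812, D₂ = 2812
river cycle of f (length 14): (-18, 38, 19), (19, 38, -18), (-18, 34, 23), (23, 12, -29), (-29, 46, 6), (6, 50, -13), (-13, 28, 39), (39, 50, -2), (-2, 50, 39), (39, 28, -13), … (4 more)
river cycle of g (length 14): (-18, 38, 19), (19, 38, -18), (-18, 34, 23), (23, 12, -29), (-29, 46, 6), (6, 50, -13), (-13, 28, 39), (39, 50, -2), (-2, 50, 39), (39, 28, -13), … (4 more)
cycles coincide ⇒ equivalent

yes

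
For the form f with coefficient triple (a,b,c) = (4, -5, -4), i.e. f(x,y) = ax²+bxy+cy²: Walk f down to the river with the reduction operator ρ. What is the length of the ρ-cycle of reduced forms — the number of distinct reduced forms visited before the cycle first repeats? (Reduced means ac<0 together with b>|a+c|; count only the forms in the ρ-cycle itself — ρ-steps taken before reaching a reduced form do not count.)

D = 89, ⌊√D⌋ = 9
descent: ρ → (-4,5,4)  [lands on river]
river: ρ → (4,3,-5)
river: ρ → (-5,7,2)
river: ρ → (2,9,-1)
river: ρ → (-1,9,2)
river: ρ → (2,7,-5)
river: ρ → (-5,3,4)
river: ρ → (4,5,-4)
river: ρ → (-4,3,5)
river: ρ → (5,7,-2)
river: ρ → (-2,9,1)
river: ρ → (1,9,-2)
river: ρ → (-2,7,5)
river: ρ → (5,3,-4)
ρ-cycle length = 14 (tail of 1 descent step not counted)

14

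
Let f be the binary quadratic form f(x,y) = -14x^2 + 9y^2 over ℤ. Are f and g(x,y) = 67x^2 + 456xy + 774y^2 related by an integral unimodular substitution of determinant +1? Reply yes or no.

D₁ = 504, D₂ = 504
river cycle of f (length 4): (9, 18, -5), (-5, 22, 1), (1, 22, -5), (-5, 18, 9)
river cycle of g (length 4): (9, 18, -5), (-5, 22, 1), (1, 22, -5), (-5, 18, 9)
cycles coincide ⇒ equivalent

yes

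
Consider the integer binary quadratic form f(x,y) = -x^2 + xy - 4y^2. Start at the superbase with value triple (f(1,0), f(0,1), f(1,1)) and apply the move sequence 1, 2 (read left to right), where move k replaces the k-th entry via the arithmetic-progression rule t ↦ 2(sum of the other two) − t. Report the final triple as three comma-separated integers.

start (-1,-4,-4) = (f(1,0),f(0,1),f(1,1))
replace slot 1: 2·((-4)+(-4)) − (-1) = -15 → (-15,-4,-4)
replace slot 2: 2·((-15)+(-4)) − (-4) = -34 → (-15,-34,-4)

-15,-34,-4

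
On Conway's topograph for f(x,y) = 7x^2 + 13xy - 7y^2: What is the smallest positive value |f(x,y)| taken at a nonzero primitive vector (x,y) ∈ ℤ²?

river: ρ → (-7,15,5)
river: ρ → (5,15,-7)
river: ρ → (-7,13,7)
river: ρ → (7,15,-5)
river: ρ → (-5,15,7)
river: ρ → (7,13,-7)
closes: descent 0, river 6
min |a| on river = 5

5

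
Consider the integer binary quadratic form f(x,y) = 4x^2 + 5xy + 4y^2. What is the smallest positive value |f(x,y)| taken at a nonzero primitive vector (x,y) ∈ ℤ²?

translate: b→-3 (≡5 mod 8), so (4,5,4)→(4,-3,3)
flip: (4,-3,3)→(3,3,4)
reduced (well bottom): (3,3,4) with a≤c, −a<b≤a
well minimum = a = 3

3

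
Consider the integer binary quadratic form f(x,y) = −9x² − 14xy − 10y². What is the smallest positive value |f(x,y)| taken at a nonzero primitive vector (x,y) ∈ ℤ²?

translate: b→-4 (≡14 mod 18), so (9,14,10)→(9,-4,5)
flip: (9,-4,5)→(5,4,9)
reduced (well bottom): (5,4,9) with a≤c, −a<b≤a
well minimum |f| = |-5| = 5 (negative-definite)

5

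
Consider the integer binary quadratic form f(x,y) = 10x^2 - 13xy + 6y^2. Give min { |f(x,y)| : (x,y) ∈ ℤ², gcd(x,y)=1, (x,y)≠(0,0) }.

translate: b→7 (≡-13 mod 20), so (10,-13,6)→(10,7,3)
flip: (10,7,3)→(3,-7,10)
translate: b→-1 (≡-7 mod 6), so (3,-7,10)→(3,-1,6)
reduced (well bottom): (3,-1,6) with a≤c, −a<b≤a
well minimum = a = 3

3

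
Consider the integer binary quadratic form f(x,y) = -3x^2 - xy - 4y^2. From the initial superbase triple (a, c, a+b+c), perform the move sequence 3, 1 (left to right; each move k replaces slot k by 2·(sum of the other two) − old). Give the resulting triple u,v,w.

start (-3,-4,-8) = (f(1,0),f(0,1),f(1,1))
replace slot 3: 2·((-3)+(-4)) − (-8) = -6 → (-3,-4,-6)
replace slot 1: 2·((-4)+(-6)) − (-3) = -17 → (-17,-4,-6)

-17,-4,-6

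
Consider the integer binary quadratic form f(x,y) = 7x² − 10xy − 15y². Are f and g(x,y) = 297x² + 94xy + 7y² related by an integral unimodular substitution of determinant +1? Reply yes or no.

D₁ = 520, D₂ = 520
river cycle of f (length 10): (-15, 10, 7), (7, 18, -7), (-7, 10, 15), (15, 20, -2), (-2, 20, 15), (15, 10, -7), (-7, 18, 7), (7, 10, -15), (-15, 20, 2), (2, 20, -15)
river cycle of g (length 10): (7, 18, -7), (-7, 10, 15), (15, 20, -2), (-2, 20, 15), (15, 10, -7), (-7, 18, 7), (7, 10, -15), (-15, 20, 2), (2, 20, -15), (-15, 10, 7)
cycles coincide ⇒ equivalent

yes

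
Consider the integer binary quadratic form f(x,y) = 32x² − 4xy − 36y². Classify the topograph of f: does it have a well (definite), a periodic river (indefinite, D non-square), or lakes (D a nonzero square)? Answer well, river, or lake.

D = b²−4ac = (-4)² − 4·32·(-36) = 4624
D = 68² is a perfect square ⇒ form factors over ℤ ⇒ lakes

lake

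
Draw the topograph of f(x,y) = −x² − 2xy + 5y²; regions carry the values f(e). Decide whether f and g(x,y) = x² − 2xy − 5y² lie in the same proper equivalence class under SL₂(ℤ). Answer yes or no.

D₁ = 24, D₂ = 24
river cycle of f (length 2): (-1, 4, 2), (2, 4, -1)
river cycle of g (length 2): (1, 4, -2), (-2, 4, 1)
cycles differ ⇒ inequivalent

no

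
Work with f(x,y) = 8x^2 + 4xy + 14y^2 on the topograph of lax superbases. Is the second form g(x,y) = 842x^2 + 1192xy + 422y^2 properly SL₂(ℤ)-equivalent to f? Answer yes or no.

D₁ = -432, D₂ = -432
f: reduced (well bottom): (8,4,14) with a≤c, −a<b≤a
g: translate: b→-492 (≡1192 mod 1684), so (842,1192,422)→(842,-492,72)
g: flip: (842,-492,72)→(72,492,842)
g: translate: b→60 (≡492 mod 144), so (72,492,842)→(72,60,14)
g: flip: (72,60,14)→(14,-60,72)
g: translate: b→-4 (≡-60 mod 28), so (14,-60,72)→(14,-4,8)
g: flip: (14,-4,8)→(8,4,14)
g: reduced (well bottom): (8,4,14) with a≤c, −a<b≤a
reduced forms (8, 4, 14) vs (8, 4, 14) ⇒ equivalent

yes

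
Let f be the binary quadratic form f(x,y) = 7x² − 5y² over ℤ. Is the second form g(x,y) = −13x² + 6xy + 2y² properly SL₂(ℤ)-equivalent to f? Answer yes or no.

D₁ = 140, D₂ = 140
river cycle of f (length 2): (-5, 10, 2), (2, 10, -5)
river cycle of g (length 2): (2, 10, -5), (-5, 10, 2)
cycles coincide ⇒ equivalent

yes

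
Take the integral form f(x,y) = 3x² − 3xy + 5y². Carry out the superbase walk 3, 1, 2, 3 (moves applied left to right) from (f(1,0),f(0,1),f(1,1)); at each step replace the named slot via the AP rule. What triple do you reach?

start (3,5,5) = (f(1,0),f(0,1),f(1,1))
replace slot 3: 2·(3+5) − 5 = 11 → (3,5,11)
replace slot 1: 2·(5+11) − 3 = 29 → (29,5,11)
replace slot 2: 2·(29+11) − 5 = 75 → (29,75,11)
replace slot 3: 2·(29+75) − 11 = 197 → (29,75,197)

29,75,197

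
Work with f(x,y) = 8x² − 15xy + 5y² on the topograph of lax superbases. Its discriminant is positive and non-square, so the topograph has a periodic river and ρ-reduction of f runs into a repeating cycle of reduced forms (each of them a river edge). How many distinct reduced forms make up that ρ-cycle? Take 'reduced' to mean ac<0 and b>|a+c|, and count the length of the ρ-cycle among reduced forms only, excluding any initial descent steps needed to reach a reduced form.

D = 65, ⌊√D⌋ = 8
descent: ρ → (5,5,-2)  [lands on river]
river: ρ → (-2,7,2)
river: ρ → (2,5,-5)
river: ρ → (-5,5,2)
river: ρ → (2,7,-2)
river: ρ → (-2,5,5)
ρ-cycle length = 6 (tail of 1 descent step not counted)

6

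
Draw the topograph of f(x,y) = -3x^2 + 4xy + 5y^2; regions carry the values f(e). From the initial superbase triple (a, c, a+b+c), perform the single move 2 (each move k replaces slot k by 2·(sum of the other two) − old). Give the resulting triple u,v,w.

start (-3,5,6) = (f(1,0),f(0,1),f(1,1))
replace slot 2: 2·((-3)+6) − 5 = 1 → (-3,1,6)

-3,1,6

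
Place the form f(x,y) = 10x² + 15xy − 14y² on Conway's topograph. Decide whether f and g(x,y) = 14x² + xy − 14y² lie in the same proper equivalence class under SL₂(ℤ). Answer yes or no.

D₁ = 785, D₂ = 785
river cycle of f (length 10): (-14, 13, 11), (11, 9, -16), (-16, 23, 4), (4, 25, -10), (-10, 15, 14), (14, 13, -11), (-11, 9, 16), (16, 23, -4), (-4, 25, 10), (10, 15, -14)
river cycle of g (length 6): (-14, 27, 1), (1, 27, -14), (-14, 1, 14), (14, 27, -1), (-1, 27, 14), (14, 1, -14)
cycles differ ⇒ inequivalent

no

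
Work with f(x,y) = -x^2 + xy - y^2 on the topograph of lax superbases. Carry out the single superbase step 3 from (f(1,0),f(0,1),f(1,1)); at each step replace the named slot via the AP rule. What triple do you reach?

start (-1,-1,-1) = (f(1,0),f(0,1),f(1,1))
replace slot 3: 2·((-1)+(-1)) − (-1) = -3 → (-1,-1,-3)

-1,-1,-3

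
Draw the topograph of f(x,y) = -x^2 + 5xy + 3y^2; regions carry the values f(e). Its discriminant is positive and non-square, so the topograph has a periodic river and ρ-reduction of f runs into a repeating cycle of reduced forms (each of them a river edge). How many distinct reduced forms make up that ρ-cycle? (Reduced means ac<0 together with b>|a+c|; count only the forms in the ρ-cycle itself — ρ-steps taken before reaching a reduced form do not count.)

D = 37, ⌊√D⌋ = 6
river: ρ → (3,1,-3)
river: ρ → (-3,5,1)
river: ρ → (1,5,-3)
river: ρ → (-3,1,3)
river: ρ → (3,5,-1)
river: ρ → (-1,5,3)
ρ-cycle length = 6 (tail of 0 descent steps not counted)

6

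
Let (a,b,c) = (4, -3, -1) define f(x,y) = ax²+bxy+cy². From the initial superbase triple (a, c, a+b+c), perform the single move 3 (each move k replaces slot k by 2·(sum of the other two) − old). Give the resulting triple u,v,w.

start (4,-1,0) = (f(1,0),f(0,1),f(1,1))
replace slot 3: 2·(4+(-1)) − 0 = 6 → (4,-1,6)

4,-1,6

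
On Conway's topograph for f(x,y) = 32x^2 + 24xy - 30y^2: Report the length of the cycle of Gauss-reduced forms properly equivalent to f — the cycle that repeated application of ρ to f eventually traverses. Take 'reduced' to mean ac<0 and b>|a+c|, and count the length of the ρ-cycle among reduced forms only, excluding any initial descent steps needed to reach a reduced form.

D = 4416, ⌊√D⌋ = 66
river: ρ → (-30,36,26)
river: ρ → (26,16,-40)
river: ρ → (-40,64,2)
river: ρ → (2,64,-40)
river: ρ → (-40,16,26)
river: ρ → (26,36,-30)
river: ρ → (-30,24,32)
river: ρ → (32,40,-22)
river: ρ → (-22,48,24)
river: ρ → (24,48,-22)
river: ρ → (-22,40,32)
river: ρ → (32,24,-30)
ρ-cycle length = 12 (tail of 0 descent steps not counted)

12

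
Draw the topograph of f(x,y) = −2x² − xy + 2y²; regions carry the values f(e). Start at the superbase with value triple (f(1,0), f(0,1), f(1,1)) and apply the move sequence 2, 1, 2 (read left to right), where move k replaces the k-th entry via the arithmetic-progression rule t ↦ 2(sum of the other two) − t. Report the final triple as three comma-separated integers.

start (-2,2,-1) = (f(1,0),f(0,1),f(1,1))
replace slot 2: 2·((-2)+(-1)) − 2 = -8 → (-2,-8,-1)
replace slot 1: 2·((-8)+(-1)) − (-2) = -16 → (-16,-8,-1)
replace slot 2: 2·((-16)+(-1)) − (-8) = -26 → (-16,-26,-1)

-16,-26,-1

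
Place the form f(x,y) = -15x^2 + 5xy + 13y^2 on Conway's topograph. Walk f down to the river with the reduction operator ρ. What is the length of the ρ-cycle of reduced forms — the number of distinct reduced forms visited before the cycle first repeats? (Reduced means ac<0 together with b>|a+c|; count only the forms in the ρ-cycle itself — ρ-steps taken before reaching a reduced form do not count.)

D = 805, ⌊√D⌋ = 28
river: ρ → (13,21,-7)
river: ρ → (-7,21,13)
river: ρ → (13,5,-15)
river: ρ → (-15,25,3)
river: ρ → (3,23,-23)
river: ρ → (-23,23,3)
river: ρ → (3,25,-15)
river: ρ → (-15,5,13)
ρ-cycle length = 8 (tail of 0 descent steps not counted)

8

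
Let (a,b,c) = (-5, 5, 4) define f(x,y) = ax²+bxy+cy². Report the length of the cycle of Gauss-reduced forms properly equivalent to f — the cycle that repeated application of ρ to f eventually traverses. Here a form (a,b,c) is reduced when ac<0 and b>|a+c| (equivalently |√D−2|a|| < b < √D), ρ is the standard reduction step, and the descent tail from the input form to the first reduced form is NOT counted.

D = 105, ⌊√D⌋ = 10
river: ρ → (4,3,-6)
river: ρ → (-6,9,1)
river: ρ → (1,9,-6)
river: ρ → (-6,3,4)
river: ρ → (4,5,-5)
river: ρ → (-5,5,4)
ρ-cycle length = 6 (tail of 0 descent steps not counted)

6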